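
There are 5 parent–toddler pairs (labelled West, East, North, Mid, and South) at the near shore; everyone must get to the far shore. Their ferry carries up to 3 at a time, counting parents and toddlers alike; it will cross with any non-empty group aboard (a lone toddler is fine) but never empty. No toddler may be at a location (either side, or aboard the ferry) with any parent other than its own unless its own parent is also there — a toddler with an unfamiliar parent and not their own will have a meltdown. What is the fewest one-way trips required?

11

Counting alone: each trip to the far shore takes at most 3 across and each return brings at least 1 back, so after t trips out (and t−1 returns) at most 3t − (t−1) of the 10 are across; that first reaches 10 at t = 5, so at least 9 crossings are needed.
The safety rule pushes this higher. Following every safe sequence of crossings, the most of the 10 that can be at the far shore as the ferry arrives there on crossing 9 is 9 — never all 10.
So no plan with fewer than 11 crossings exists, and this one achieves 11:
1. parent West and toddler West cross → the far shore.
2. parent West crosses ← the near shore.
3. toddler East, toddler Mid, and toddler North cross → the far shore.
4. toddler West crosses ← the near shore.
5. parent East, parent Mid, and parent North cross → the far shore.
6. parent East and toddler East cross ← the near shore.
7. parent East, parent South, and parent West cross → the far shore.
8. toddler North crosses ← the near shore.
9. toddler East and toddler West cross → the far shore.
10. toddler West crosses ← the near shore.
11. toddler North, toddler South, and toddler West cross → the far shore.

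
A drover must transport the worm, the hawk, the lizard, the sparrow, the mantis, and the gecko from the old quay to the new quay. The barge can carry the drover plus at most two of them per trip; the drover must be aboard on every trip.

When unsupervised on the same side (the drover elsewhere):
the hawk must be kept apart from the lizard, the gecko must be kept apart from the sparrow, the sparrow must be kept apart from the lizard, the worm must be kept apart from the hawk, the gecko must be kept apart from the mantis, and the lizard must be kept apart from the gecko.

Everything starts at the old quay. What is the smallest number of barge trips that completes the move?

impossible

Whatever the first load, the items left behind include a forbidden pair without the drover. No opening move is safe, so no plan exists.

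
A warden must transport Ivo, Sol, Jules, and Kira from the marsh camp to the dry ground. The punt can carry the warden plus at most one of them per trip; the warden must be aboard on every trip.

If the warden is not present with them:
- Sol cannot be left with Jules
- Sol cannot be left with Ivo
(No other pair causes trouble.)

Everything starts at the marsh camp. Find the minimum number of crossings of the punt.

Counting alone: the warden can take at most 1 across per trip to the dry ground, so moving all 4 needs at least 4 loaded trips out, with a return between consecutive ones — at least 7 crossings.
The safety rule pushes this higher. Following every safe sequence of crossings, the most of the 4 that can be at the dry ground as the punt arrives there on crossing 7 is 3 — never all 4.
So no plan with fewer than 9 crossings exists, and this one achieves 9:
1. Warden goes to the dry ground with Sol.
2. Warden goes back to the marsh camp alone.
3. Warden goes to the dry ground with Ivo.
4. Warden goes back to the marsh camp with Sol.
5. Warden goes to the dry ground with Jules.
6. Warden goes back to the marsh camp alone.
7. Warden goes to the dry ground with Kira.
8. Warden goes back to the marsh camp alone.
9. Warden goes to the dry ground with Sol.

9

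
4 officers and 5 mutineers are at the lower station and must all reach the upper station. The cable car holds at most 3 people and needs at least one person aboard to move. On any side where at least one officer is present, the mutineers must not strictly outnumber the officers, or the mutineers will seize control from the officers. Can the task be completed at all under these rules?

The mutineers already outnumber the officers at the lower station before anyone moves, so the starting position itself is disallowed.

No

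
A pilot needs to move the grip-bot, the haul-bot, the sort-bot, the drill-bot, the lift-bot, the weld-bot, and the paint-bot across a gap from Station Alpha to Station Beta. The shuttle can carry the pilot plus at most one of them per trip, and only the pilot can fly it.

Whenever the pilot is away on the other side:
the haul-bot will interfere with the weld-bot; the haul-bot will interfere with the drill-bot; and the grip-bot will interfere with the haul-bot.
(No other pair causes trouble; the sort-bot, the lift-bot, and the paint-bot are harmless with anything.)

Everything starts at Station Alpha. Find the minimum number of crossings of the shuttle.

Following every safe sequence of crossings from the start, the most of the 7 that can be at Station Beta as the shuttle arrives there on crossings 1, 3, 5, 7, 9 is 1, 2, 3, 4, 5 respectively; the best ever achieved is 5 of 7.
From crossing 11 on, no configuration arises that was not already reachable earlier: only 72 distinct safe configurations (who is on which side, and where the shuttle is) can ever be reached, none of them has everyone across, and every continuation just revisits them. So no valid plan exists.

impossible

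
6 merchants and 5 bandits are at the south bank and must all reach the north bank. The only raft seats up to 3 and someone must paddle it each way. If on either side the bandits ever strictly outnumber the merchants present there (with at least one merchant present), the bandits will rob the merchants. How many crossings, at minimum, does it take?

9

Counting alone: each trip to the north bank takes at most 3 across and each return brings at least 1 back, so after t trips out (and t−1 returns) at most 3t − (t−1) of the 11 are across; that first reaches 11 at t = 5, so at least 9 crossings are needed.
The plan below uses exactly 9 crossings, so it is optimal:
1. 3 bandits → the north bank.  (the south bank: 6M 2B; the north bank: 0M 3B)
2. 1 bandit ← the south bank.  (the south bank: 6M 3B; the north bank: 0M 2B)
3. 3 merchants → the north bank.  (the south bank: 3M 3B; the north bank: 3M 2B)
4. 1 merchant ← the south bank.  (the south bank: 4M 3B; the north bank: 2M 2B)
5. 2 merchants and 1 bandit → the north bank.  (the south bank: 2M 2B; the north bank: 4M 3B)
6. 1 merchant ← the south bank.  (the south bank: 3M 2B; the north bank: 3M 3B)
7. 2 merchants and 1 bandit → the north bank.  (the south bank: 1M 1B; the north bank: 5M 4B)
8. 1 merchant ← the south bank.  (the south bank: 2M 1B; the north bank: 4M 4B)
9. 2 merchants and 1 bandit → the north bank.  (the south bank: 0M 0B; the north bank: 6M 5B)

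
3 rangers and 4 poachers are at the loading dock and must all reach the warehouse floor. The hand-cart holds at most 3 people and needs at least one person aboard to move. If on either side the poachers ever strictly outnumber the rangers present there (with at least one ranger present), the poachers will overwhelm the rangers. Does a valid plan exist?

The poachers already outnumber the rangers at the loading dock before anyone moves, so the starting position itself is disallowed.

No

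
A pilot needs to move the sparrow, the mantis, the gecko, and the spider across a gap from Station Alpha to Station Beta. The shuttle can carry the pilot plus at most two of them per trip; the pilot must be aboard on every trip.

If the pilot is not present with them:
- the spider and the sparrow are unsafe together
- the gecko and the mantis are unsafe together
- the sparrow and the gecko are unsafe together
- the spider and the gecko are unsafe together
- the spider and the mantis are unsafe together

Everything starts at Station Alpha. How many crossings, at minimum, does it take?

5

Counting alone: the pilot can take at most 2 across per trip to Station Beta, so moving all 4 needs at least 2 loaded trips out, with a return between consecutive ones — at least 3 crossings.
The safety rule pushes this higher. Following every safe sequence of crossings, the most of the 4 that can be at Station Beta as the shuttle arrives there on crossing 3 is 3 — never all 4.
So no plan with fewer than 5 crossings exists, and this one achieves 5:
1. Pilot goes to Station Beta with the gecko and the spider.  [Station Alpha: the mantis, the sparrow | Station Beta: the gecko, the spider]
2. Pilot goes back to Station Alpha with the gecko.  [Station Alpha: the gecko, the mantis, the sparrow | Station Beta: the spider]
3. Pilot goes to Station Beta with the mantis and the sparrow.  [Station Alpha: the gecko | Station Beta: the mantis, the sparrow, the spider]
4. Pilot goes back to Station Alpha with the spider.  [Station Alpha: the gecko, the spider | Station Beta: the mantis, the sparrow]
5. Pilot goes to Station Beta with the gecko and the spider.  [Station Alpha: — | Station Beta: the gecko, the mantis, the sparrow, the spider]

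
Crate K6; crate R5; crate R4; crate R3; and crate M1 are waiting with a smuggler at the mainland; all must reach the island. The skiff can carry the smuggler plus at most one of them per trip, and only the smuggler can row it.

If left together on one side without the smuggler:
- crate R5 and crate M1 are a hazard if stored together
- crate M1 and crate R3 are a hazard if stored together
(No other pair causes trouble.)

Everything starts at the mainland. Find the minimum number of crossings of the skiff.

Counting alone: the smuggler can take at most 1 across per trip to the island, so moving all 5 needs at least 5 loaded trips out, with a return between consecutive ones — at least 9 crossings.
The safety rule pushes this higher. Following every safe sequence of crossings, the most of the 5 that can be at the island as the skiff arrives there on crossing 9 is 4 — never all 5.
So no plan with fewer than 11 crossings exists, and this one achieves 11:
1. Smuggler goes to the island with crate M1.
2. Smuggler goes back to the mainland alone.
3. Smuggler goes to the island with crate K6.
4. Smuggler goes back to the mainland alone.
5. Smuggler goes to the island with crate R5.
6. Smuggler goes back to the mainland with crate M1.
7. Smuggler goes to the island with crate R3.
8. Smuggler goes back to the mainland alone.
9. Smuggler goes to the island with crate R4.
10. Smuggler goes back to the mainland alone.
11. Smuggler goes to the island with crate M1.

11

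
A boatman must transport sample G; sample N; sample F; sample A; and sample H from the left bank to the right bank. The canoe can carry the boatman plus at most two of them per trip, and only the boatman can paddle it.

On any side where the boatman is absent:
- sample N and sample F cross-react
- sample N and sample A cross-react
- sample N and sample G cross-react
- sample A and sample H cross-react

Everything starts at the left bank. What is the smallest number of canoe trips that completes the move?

Counting alone: the boatman can take at most 2 across per trip to the right bank, so moving all 5 needs at least 3 loaded trips out, with a return between consecutive ones — at least 5 crossings.
The plan below uses exactly 5 crossings, so it is optimal:
1. Boatman goes to the right bank with sample A and sample N.
2. Boatman goes back to the left bank with sample N.
3. Boatman goes to the right bank with sample F and sample G.
4. Boatman goes back to the left bank alone.
5. Boatman goes to the right bank with sample H and sample N.

5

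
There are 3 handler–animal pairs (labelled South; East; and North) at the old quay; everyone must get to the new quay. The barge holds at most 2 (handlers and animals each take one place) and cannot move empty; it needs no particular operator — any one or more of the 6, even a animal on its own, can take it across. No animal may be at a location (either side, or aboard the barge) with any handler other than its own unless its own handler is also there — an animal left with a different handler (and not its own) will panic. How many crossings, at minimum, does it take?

11

Counting alone: each trip to the new quay takes at most 2 across and each return brings at least 1 back, so after t trips out (and t−1 returns) at most 2t − (t−1) of the 6 are across; that first reaches 6 at t = 5, so at least 9 crossings are needed.
The safety rule pushes this higher. Following every safe sequence of crossings, the most of the 6 that can be at the new quay as the barge arrives there on crossing 9 is 5 — never all 6.
So no plan with fewer than 11 crossings exists, and this one achieves 11:
1. animal South and handler South cross → the new quay.
2. handler South crosses ← the old quay.
3. animal East and animal North cross → the new quay.
4. animal South crosses ← the old quay.
5. handler East and handler North cross → the new quay.
6. animal East and handler East cross ← the old quay.
7. handler East and handler South cross → the new quay.
8. animal North crosses ← the old quay.
9. animal East and animal South cross → the new quay.
10. handler North crosses ← the old quay.
11. animal North and handler North cross → the new quay.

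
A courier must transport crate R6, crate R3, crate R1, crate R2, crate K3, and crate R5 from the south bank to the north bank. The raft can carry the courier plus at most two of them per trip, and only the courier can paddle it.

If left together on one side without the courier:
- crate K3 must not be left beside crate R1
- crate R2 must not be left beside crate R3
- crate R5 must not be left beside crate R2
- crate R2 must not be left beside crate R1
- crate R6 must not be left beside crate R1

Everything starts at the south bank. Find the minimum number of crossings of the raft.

Counting alone: the courier can take at most 2 across per trip to the north bank, so moving all 6 needs at least 3 loaded trips out, with a return between consecutive ones — at least 5 crossings.
The safety rule pushes this higher. Following every safe sequence of crossings, the most of the 6 that can be at the north bank as the raft arrives there on crossing 5 is 5 — never all 6.
So no plan with fewer than 7 crossings exists, and this one achieves 7:
1. Courier goes to the north bank with crate R1 and crate R2.  [the south bank: crate K3, crate R3, crate R5, crate R6 | the north bank: crate R1, crate R2]
2. Courier goes back to the south bank with crate R1.  [the south bank: crate K3, crate R1, crate R3, crate R5, crate R6 | the north bank: crate R2]
3. Courier goes to the north bank with crate K3 and crate R6.  [the south bank: crate R1, crate R3, crate R5 | the north bank: crate K3, crate R2, crate R6]
4. Courier goes back to the south bank alone.  [the south bank: crate R1, crate R3, crate R5 | the north bank: crate K3, crate R2, crate R6]
5. Courier goes to the north bank with crate R3 and crate R5.  [the south bank: crate R1 | the north bank: crate K3, crate R2, crate R3, crate R5, crate R6]
6. Courier goes back to the south bank with crate R2.  [the south bank: crate R1, crate R2 | the north bank: crate K3, crate R3, crate R5, crate R6]
7. Courier goes to the north bank with crate R1 and crate R2.  [the south bank: — | the north bank: crate K3, crate R1, crate R2, crate R3, crate R5, crate R6]

7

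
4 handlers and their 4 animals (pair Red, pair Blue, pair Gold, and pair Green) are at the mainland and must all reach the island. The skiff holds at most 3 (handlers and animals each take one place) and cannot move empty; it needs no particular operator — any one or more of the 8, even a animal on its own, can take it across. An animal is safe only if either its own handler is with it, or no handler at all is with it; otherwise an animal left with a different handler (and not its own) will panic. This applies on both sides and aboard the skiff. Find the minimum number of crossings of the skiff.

9

Counting alone: each trip to the island takes at most 3 across and each return brings at least 1 back, so after t trips out (and t−1 returns) at most 3t − (t−1) of the 8 are across; that first reaches 8 at t = 4, so at least 7 crossings are needed.
The safety rule pushes this higher. Following every safe sequence of crossings, the most of the 8 that can be at the island as the skiff arrives there on crossing 7 is 7 — never all 8.
So no plan with fewer than 9 crossings exists, and this one achieves 9:
1. animal Red and handler Red cross → the island.
2. handler Red crosses ← the mainland.
3. animal Blue, handler Blue, and handler Red cross → the island.
4. animal Red and handler Red cross ← the mainland.
5. handler Gold, handler Green, and handler Red cross → the island.
6. animal Blue crosses ← the mainland.
7. animal Blue and animal Red cross → the island.
8. animal Red crosses ← the mainland.
9. animal Gold, animal Green, and animal Red cross → the island.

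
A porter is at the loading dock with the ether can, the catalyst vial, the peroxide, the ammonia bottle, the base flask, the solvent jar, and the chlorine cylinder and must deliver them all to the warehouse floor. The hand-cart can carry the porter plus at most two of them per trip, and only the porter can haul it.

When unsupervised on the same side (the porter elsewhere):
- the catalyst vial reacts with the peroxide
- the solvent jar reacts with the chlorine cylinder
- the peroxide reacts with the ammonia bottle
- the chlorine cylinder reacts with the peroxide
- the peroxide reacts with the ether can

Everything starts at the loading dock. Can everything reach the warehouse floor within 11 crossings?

Yes — this plan uses 9 crossings (≤ 11):
1. Porter goes to the warehouse floor with the peroxide and the solvent jar.
2. Porter goes back to the loading dock alone.
3. Porter goes to the warehouse floor with the base flask.
4. Porter goes back to the loading dock alone.
5. Porter goes to the warehouse floor with the catalyst vial and the ether can.
6. Porter goes back to the loading dock with the peroxide.
7. Porter goes to the warehouse floor with the ammonia bottle and the peroxide.
8. Porter goes back to the loading dock with the peroxide.
9. Porter goes to the warehouse floor with the chlorine cylinder and the peroxide.

Yes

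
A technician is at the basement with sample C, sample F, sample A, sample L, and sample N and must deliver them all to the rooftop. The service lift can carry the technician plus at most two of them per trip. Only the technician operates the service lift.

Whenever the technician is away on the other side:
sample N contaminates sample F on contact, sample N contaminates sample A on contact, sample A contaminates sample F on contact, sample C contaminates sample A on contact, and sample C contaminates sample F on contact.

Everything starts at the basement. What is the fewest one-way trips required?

7

Counting alone: the technician can take at most 2 across per trip to the rooftop, so moving all 5 needs at least 3 loaded trips out, with a return between consecutive ones — at least 5 crossings.
The safety rule pushes this higher. Following every safe sequence of crossings, the most of the 5 that can be at the rooftop as the service lift arrives there on crossing 5 is 4 — never all 5.
So no plan with fewer than 7 crossings exists, and this one achieves 7:
1. Technician goes to the rooftop with sample A and sample F.
2. Technician goes back to the basement with sample F.
3. Technician goes to the rooftop with sample C and sample N.
4. Technician goes back to the basement with sample A.
5. Technician goes to the rooftop with sample F and sample L.
6. Technician goes back to the basement with sample F.
7. Technician goes to the rooftop with sample A and sample F.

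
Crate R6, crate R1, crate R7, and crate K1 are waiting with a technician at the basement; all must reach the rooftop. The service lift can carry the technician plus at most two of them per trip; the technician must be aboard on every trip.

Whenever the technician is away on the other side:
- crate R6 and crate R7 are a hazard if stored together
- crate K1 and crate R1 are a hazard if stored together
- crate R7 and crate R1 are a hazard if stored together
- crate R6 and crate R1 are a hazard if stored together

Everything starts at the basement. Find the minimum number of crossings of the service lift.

5

Counting alone: the technician can take at most 2 across per trip to the rooftop, so moving all 4 needs at least 2 loaded trips out, with a return between consecutive ones — at least 3 crossings.
The safety rule pushes this higher. Following every safe sequence of crossings, the most of the 4 that can be at the rooftop as the service lift arrives there on crossing 3 is 3 — never all 4.
So no plan with fewer than 5 crossings exists, and this one achieves 5:
1. Technician goes to the rooftop with crate R1 and crate R6.
2. Technician goes back to the basement with crate R6.
3. Technician goes to the rooftop with crate K1 and crate R6.
4. Technician goes back to the basement with crate R1.
5. Technician goes to the rooftop with crate R1 and crate R7.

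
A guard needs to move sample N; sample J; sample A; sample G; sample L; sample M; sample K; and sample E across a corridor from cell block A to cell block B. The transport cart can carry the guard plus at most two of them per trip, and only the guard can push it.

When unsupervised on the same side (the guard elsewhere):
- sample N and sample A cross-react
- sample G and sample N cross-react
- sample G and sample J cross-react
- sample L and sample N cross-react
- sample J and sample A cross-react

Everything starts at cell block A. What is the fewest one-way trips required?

Counting alone: the guard can take at most 2 across per trip to cell block B, so moving all 8 needs at least 4 loaded trips out, with a return between consecutive ones — at least 7 crossings.
The safety rule pushes this higher. Following every safe sequence of crossings, the most of the 8 that can be at cell block B as the transport cart arrives there on crossing 7 is 7 — never all 8.
So no plan with fewer than 9 crossings exists, and this one achieves 9:
1. Guard goes to cell block B with sample J and sample N.  [cell block A: sample A, sample E, sample G, sample K, sample L, sample M | cell block B: sample J, sample N]
2. Guard goes back to cell block A alone.  [cell block A: sample A, sample E, sample G, sample K, sample L, sample M | cell block B: sample J, sample N]
3. Guard goes to cell block B with sample A and sample G.  [cell block A: sample E, sample K, sample L, sample M | cell block B: sample A, sample G, sample J, sample N]
4. Guard goes back to cell block A with sample J and sample N.  [cell block A: sample E, sample J, sample K, sample L, sample M, sample N | cell block B: sample A, sample G]
5. Guard goes to cell block B with sample L and sample M.  [cell block A: sample E, sample J, sample K, sample N | cell block B: sample A, sample G, sample L, sample M]
6. Guard goes back to cell block A alone.  [cell block A: sample E, sample J, sample K, sample N | cell block B: sample A, sample G, sample L, sample M]
7. Guard goes to cell block B with sample E and sample K.  [cell block A: sample J, sample N | cell block B: sample A, sample E, sample G, sample K, sample L, sample M]
8. Guard goes back to cell block A alone.  [cell block A: sample J, sample N | cell block B: sample A, sample E, sample G, sample K, sample L, sample M]
9. Guard goes to cell block B with sample J and sample N.  [cell block A: — | cell block B: sample A, sample E, sample G, sample J, sample K, sample L, sample M, sample N]

9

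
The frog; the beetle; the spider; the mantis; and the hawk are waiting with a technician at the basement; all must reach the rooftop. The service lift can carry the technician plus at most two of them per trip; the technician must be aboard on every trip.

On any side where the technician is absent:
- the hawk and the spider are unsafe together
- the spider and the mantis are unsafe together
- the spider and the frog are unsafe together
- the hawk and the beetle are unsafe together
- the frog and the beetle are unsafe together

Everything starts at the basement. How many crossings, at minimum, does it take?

7

Counting alone: the technician can take at most 2 across per trip to the rooftop, so moving all 5 needs at least 3 loaded trips out, with a return between consecutive ones — at least 5 crossings.
The safety rule pushes this higher. Following every safe sequence of crossings, the most of the 5 that can be at the rooftop as the service lift arrives there on crossing 5 is 4 — never all 5.
So no plan with fewer than 7 crossings exists, and this one achieves 7:
1. Technician goes to the rooftop with the beetle and the spider.
2. Technician goes back to the basement alone.
3. Technician goes to the rooftop with the frog.
4. Technician goes back to the basement with the beetle and the spider.
5. Technician goes to the rooftop with the hawk and the mantis.
6. Technician goes back to the basement alone.
7. Technician goes to the rooftop with the beetle and the spider.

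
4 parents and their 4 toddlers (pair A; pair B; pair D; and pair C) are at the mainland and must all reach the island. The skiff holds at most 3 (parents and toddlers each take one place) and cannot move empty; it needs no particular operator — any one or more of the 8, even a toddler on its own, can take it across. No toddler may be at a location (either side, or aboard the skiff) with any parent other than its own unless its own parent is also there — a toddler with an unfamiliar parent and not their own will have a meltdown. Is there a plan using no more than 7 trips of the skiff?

Counting alone: each trip to the island takes at most 3 across and each return brings at least 1 back, so after t trips out (and t−1 returns) at most 3t − (t−1) of the 8 are across; that first reaches 8 at t = 4, so at least 7 crossings are needed.
The safety rule pushes this higher. Following every safe sequence of crossings, the most of the 8 that can be at the island as the skiff arrives there on crossing 7 is 7 — never all 8.
So the move cannot be finished within 7 crossings. (The shortest complete plan takes 9:)
1. parent A and toddler A cross → the island.
2. parent A crosses ← the mainland.
3. parent A, parent B, and toddler B cross → the island.
4. parent A and toddler A cross ← the mainland.
5. parent A, parent C, and parent D cross → the island.
6. toddler B crosses ← the mainland.
7. toddler A and toddler B cross → the island.
8. toddler A crosses ← the mainland.
9. toddler A, toddler C, and toddler D cross → the island.

No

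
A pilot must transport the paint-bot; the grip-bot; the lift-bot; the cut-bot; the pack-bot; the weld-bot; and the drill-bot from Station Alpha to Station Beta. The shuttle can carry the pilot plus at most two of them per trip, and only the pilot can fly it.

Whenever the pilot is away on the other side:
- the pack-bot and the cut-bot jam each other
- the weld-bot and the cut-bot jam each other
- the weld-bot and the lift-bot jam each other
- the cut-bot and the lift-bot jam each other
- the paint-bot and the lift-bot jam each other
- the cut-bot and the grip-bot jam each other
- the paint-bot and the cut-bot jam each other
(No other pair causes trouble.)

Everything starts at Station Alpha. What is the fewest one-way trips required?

Counting alone: the pilot can take at most 2 across per trip to Station Beta, so moving all 7 needs at least 4 loaded trips out, with a return between consecutive ones — at least 7 crossings.
The safety rule pushes this higher. Following every safe sequence of crossings, the most of the 7 that can be at Station Beta as the shuttle arrives there on crossings 7, 9 is 5, 6 respectively — never all 7.
So no plan with fewer than 11 crossings exists, and this one achieves 11:
1. Pilot goes to Station Beta with the cut-bot and the lift-bot.  [Station Alpha: the drill-bot, the grip-bot, the pack-bot, the paint-bot, the weld-bot | Station Beta: the cut-bot, the lift-bot]
2. Pilot goes back to Station Alpha with the lift-bot.  [Station Alpha: the drill-bot, the grip-bot, the lift-bot, the pack-bot, the paint-bot, the weld-bot | Station Beta: the cut-bot]
3. Pilot goes to Station Beta with the paint-bot and the weld-bot.  [Station Alpha: the drill-bot, the grip-bot, the lift-bot, the pack-bot | Station Beta: the cut-bot, the paint-bot, the weld-bot]
4. Pilot goes back to Station Alpha with the cut-bot.  [Station Alpha: the cut-bot, the drill-bot, the grip-bot, the lift-bot, the pack-bot | Station Beta: the paint-bot, the weld-bot]
5. Pilot goes to Station Beta with the cut-bot and the grip-bot.  [Station Alpha: the drill-bot, the lift-bot, the pack-bot | Station Beta: the cut-bot, the grip-bot, the paint-bot, the weld-bot]
6. Pilot goes back to Station Alpha with the cut-bot.  [Station Alpha: the cut-bot, the drill-bot, the lift-bot, the pack-bot | Station Beta: the grip-bot, the paint-bot, the weld-bot]
7. Pilot goes to Station Beta with the lift-bot and the pack-bot.  [Station Alpha: the cut-bot, the drill-bot | Station Beta: the grip-bot, the lift-bot, the pack-bot, the paint-bot, the weld-bot]
8. Pilot goes back to Station Alpha with the lift-bot.  [Station Alpha: the cut-bot, the drill-bot, the lift-bot | Station Beta: the grip-bot, the pack-bot, the paint-bot, the weld-bot]
9. Pilot goes to Station Beta with the drill-bot and the lift-bot.  [Station Alpha: the cut-bot | Station Beta: the drill-bot, the grip-bot, the lift-bot, the pack-bot, the paint-bot, the weld-bot]
10. Pilot goes back to Station Alpha with the lift-bot.  [Station Alpha: the cut-bot, the lift-bot | Station Beta: the drill-bot, the grip-bot, the pack-bot, the paint-bot, the weld-bot]
11. Pilot goes to Station Beta with the cut-bot and the lift-bot.  [Station Alpha: — | Station Beta: the cut-bot, the drill-bot, the grip-bot, the lift-bot, the pack-bot, the paint-bot, the weld-bot]

11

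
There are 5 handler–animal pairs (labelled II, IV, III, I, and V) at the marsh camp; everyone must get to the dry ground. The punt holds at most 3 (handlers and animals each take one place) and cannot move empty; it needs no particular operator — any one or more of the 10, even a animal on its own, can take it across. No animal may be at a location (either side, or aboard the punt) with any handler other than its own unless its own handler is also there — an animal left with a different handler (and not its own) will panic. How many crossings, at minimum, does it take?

11

Counting alone: each trip to the dry ground takes at most 3 across and each return brings at least 1 back, so after t trips out (and t−1 returns) at most 3t − (t−1) of the 10 are across; that first reaches 10 at t = 5, so at least 9 crossings are needed.
The safety rule pushes this higher. Following every safe sequence of crossings, the most of the 10 that can be at the dry ground as the punt arrives there on crossing 9 is 9 — never all 10.
So no plan with fewer than 11 crossings exists, and this one achieves 11:
1. animal II and handler II cross → the dry ground.
2. handler II crosses ← the marsh camp.
3. animal I, animal III, and animal IV cross → the dry ground.
4. animal II crosses ← the marsh camp.
5. handler I, handler III, and handler IV cross → the dry ground.
6. animal IV and handler IV cross ← the marsh camp.
7. handler II, handler IV, and handler V cross → the dry ground.
8. animal III crosses ← the marsh camp.
9. animal II and animal IV cross → the dry ground.
10. animal II crosses ← the marsh camp.
11. animal II, animal III, and animal V cross → the dry ground.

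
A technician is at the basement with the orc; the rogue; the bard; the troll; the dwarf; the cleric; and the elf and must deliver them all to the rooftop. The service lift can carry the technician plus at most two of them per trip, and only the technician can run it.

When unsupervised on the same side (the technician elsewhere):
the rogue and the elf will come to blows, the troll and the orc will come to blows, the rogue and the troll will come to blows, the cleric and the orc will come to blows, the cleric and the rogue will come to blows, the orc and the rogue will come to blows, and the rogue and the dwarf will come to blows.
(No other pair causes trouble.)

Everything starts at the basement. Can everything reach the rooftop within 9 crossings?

No

Counting alone: the technician can take at most 2 across per trip to the rooftop, so moving all 7 needs at least 4 loaded trips out, with a return between consecutive ones — at least 7 crossings.
The safety rule pushes this higher. Following every safe sequence of crossings, the most of the 7 that can be at the rooftop as the service lift arrives there on crossings 7, 9 is 5, 6 respectively — never all 7.
So the move cannot be finished within 9 crossings. (The shortest complete plan takes 11:)
1. Technician goes to the rooftop with the orc and the rogue.  [the basement: the bard, the cleric, the dwarf, the elf, the troll | the rooftop: the orc, the rogue]
2. Technician goes back to the basement with the orc.  [the basement: the bard, the cleric, the dwarf, the elf, the orc, the troll | the rooftop: the rogue]
3. Technician goes to the rooftop with the bard and the orc.  [the basement: the cleric, the dwarf, the elf, the troll | the rooftop: the bard, the orc, the rogue]
4. Technician goes back to the basement with the orc.  [the basement: the cleric, the dwarf, the elf, the orc, the troll | the rooftop: the bard, the rogue]
5. Technician goes to the rooftop with the dwarf and the orc.  [the basement: the cleric, the elf, the troll | the rooftop: the bard, the dwarf, the orc, the rogue]
6. Technician goes back to the basement with the rogue.  [the basement: the cleric, the elf, the rogue, the troll | the rooftop: the bard, the dwarf, the orc]
7. Technician goes to the rooftop with the elf and the rogue.  [the basement: the cleric, the troll | the rooftop: the bard, the dwarf, the elf, the orc, the rogue]
8. Technician goes back to the basement with the rogue.  [the basement: the cleric, the rogue, the troll | the rooftop: the bard, the dwarf, the elf, the orc]
9. Technician goes to the rooftop with the cleric and the troll.  [the basement: the rogue | the rooftop: the bard, the cleric, the dwarf, the elf, the orc, the troll]
10. Technician goes back to the basement with the orc.  [the basement: the orc, the rogue | the rooftop: the bard, the cleric, the dwarf, the elf, the troll]
11. Technician goes to the rooftop with the orc and the rogue.  [the basement: — | the rooftop: the bard, the cleric, the dwarf, the elf, the orc, the rogue, the troll]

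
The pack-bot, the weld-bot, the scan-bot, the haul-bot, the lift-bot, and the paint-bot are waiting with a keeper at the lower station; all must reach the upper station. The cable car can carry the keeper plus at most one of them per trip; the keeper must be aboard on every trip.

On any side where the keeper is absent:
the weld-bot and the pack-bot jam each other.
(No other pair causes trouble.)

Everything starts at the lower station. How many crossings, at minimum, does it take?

11

Counting alone: the keeper can take at most 1 across per trip to the upper station, so moving all 6 needs at least 6 loaded trips out, with a return between consecutive ones — at least 11 crossings.
The plan below uses exactly 11 crossings, so it is optimal:
1. Keeper goes to the upper station with the pack-bot.  [the lower station: the haul-bot, the lift-bot, the paint-bot, the scan-bot, the weld-bot | the upper station: the pack-bot]
2. Keeper goes back to the lower station alone.  [the lower station: the haul-bot, the lift-bot, the paint-bot, the scan-bot, the weld-bot | the upper station: the pack-bot]
3. Keeper goes to the upper station with the scan-bot.  [the lower station: the haul-bot, the lift-bot, the paint-bot, the weld-bot | the upper station: the pack-bot, the scan-bot]
4. Keeper goes back to the lower station alone.  [the lower station: the haul-bot, the lift-bot, the paint-bot, the weld-bot | the upper station: the pack-bot, the scan-bot]
5. Keeper goes to the upper station with the haul-bot.  [the lower station: the lift-bot, the paint-bot, the weld-bot | the upper station: the haul-bot, the pack-bot, the scan-bot]
6. Keeper goes back to the lower station alone.  [the lower station: the lift-bot, the paint-bot, the weld-bot | the upper station: the haul-bot, the pack-bot, the scan-bot]
7. Keeper goes to the upper station with the lift-bot.  [the lower station: the paint-bot, the weld-bot | the upper station: the haul-bot, the lift-bot, the pack-bot, the scan-bot]
8. Keeper goes back to the lower station alone.  [the lower station: the paint-bot, the weld-bot | the upper station: the haul-bot, the lift-bot, the pack-bot, the scan-bot]
9. Keeper goes to the upper station with the paint-bot.  [the lower station: the weld-bot | the upper station: the haul-bot, the lift-bot, the pack-bot, the paint-bot, the scan-bot]
10. Keeper goes back to the lower station alone.  [the lower station: the weld-bot | the upper station: the haul-bot, the lift-bot, the pack-bot, the paint-bot, the scan-bot]
11. Keeper goes to the upper station with the weld-bot.  [the lower station: — | the upper station: the haul-bot, the lift-bot, the pack-bot, the paint-bot, the scan-bot, the weld-bot]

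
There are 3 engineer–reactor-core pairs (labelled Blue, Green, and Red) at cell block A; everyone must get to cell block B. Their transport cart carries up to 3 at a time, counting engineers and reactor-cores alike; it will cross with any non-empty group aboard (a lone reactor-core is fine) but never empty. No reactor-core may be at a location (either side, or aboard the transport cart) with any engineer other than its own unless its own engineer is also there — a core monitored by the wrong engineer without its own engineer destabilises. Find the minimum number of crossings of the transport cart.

5

Counting alone: each trip to cell block B takes at most 3 across and each return brings at least 1 back, so after t trips out (and t−1 returns) at most 3t − (t−1) of the 6 are across; that first reaches 6 at t = 3, so at least 5 crossings are needed.
The plan below uses exactly 5 crossings, so it is optimal:
1. engineer Blue and reactor-core Blue cross → cell block B.
2. engineer Blue crosses ← cell block A.
3. engineer Blue, engineer Green, and engineer Red cross → cell block B.
4. reactor-core Blue crosses ← cell block A.
5. reactor-core Blue, reactor-core Green, and reactor-core Red cross → cell block B.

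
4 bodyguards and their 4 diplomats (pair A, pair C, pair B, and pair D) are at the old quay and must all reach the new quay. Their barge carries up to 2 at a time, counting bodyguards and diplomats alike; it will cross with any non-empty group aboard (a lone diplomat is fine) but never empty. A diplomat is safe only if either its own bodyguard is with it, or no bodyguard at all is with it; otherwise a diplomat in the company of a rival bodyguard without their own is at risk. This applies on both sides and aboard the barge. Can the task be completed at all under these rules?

No

Following every safe sequence of crossings from the start, the most of the 8 that can be at the new quay as the barge arrives there on crossings 1, 3, 5 is 2, 3, 4 respectively; the best ever achieved is 4 of 8.
From crossing 7 on, no configuration arises that was not already reachable earlier: only 44 distinct safe configurations (who is on which side, and where the barge is) can ever be reached, none of them has everyone across, and every continuation just revisits them. So no valid plan exists.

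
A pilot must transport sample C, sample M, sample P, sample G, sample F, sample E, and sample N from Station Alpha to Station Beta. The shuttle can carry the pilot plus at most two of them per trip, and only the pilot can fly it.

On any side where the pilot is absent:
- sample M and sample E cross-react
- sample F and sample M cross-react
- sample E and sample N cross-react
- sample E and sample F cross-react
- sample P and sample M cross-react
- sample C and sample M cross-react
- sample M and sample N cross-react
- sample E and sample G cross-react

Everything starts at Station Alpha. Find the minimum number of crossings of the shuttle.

11

Counting alone: the pilot can take at most 2 across per trip to Station Beta, so moving all 7 needs at least 4 loaded trips out, with a return between consecutive ones — at least 7 crossings.
The safety rule pushes this higher. Following every safe sequence of crossings, the most of the 7 that can be at Station Beta as the shuttle arrives there on crossings 7, 9 is 5, 6 respectively — never all 7.
So no plan with fewer than 11 crossings exists, and this one achieves 11:
1. Pilot goes to Station Beta with sample E and sample M.
2. Pilot goes back to Station Alpha with sample M.
3. Pilot goes to Station Beta with sample C and sample M.
4. Pilot goes back to Station Alpha with sample M.
5. Pilot goes to Station Beta with sample M and sample P.
6. Pilot goes back to Station Alpha with sample M.
7. Pilot goes to Station Beta with sample F and sample N.
8. Pilot goes back to Station Alpha with sample E.
9. Pilot goes to Station Beta with sample G and sample M.
10. Pilot goes back to Station Alpha with sample M.
11. Pilot goes to Station Beta with sample E and sample M.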